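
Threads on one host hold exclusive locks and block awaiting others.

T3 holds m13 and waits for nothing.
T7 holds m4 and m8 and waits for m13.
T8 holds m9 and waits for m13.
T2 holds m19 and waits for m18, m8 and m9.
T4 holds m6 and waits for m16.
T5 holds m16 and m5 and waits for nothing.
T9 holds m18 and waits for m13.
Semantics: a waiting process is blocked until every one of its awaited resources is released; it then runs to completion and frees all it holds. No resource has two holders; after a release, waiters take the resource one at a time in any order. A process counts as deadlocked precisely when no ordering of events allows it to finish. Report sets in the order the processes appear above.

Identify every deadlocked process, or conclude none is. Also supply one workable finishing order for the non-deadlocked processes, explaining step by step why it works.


Nothing here is deadlocked.
Key observation: no waiting chain loops back on itself — every chain ends at a process that waits on nothing, so everyone eventually runs.
One completion order for the rest: T3, T8, T5, T4, T9, T7, T2.
Check, step by step:
  T3 waits on nothing -> runs at once and releases m13
  run T8 (all its waits — m13 — are resolved); releases m9
  T5 waits on nothing -> runs at once and releases m16 and m5
  run T4 (all its waits — m16 — are resolved); releases m6
  run T9 (all its waits — m13 — are resolved); releases m18
  run T7 (all its waits — m13 — are resolved); releases m4 and m8
  run T2 (all its waits — m18, m8 and m9 — are resolved); releases m19


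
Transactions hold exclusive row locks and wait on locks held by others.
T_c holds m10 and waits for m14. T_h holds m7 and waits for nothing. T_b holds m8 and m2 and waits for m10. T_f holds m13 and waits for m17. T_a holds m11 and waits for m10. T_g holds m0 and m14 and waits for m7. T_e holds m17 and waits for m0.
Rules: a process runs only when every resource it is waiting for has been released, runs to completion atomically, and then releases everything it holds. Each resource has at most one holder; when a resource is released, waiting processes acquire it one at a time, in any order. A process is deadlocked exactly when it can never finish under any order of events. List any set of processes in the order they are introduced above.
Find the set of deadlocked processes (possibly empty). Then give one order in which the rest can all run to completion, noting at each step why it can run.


No process is deadlocked.
Key observation: every chain of waits terminates; starting from the processes that wait on nothing, all the rest unlock in turn.
A valid finishing order for the others: T_h, T_g, T_e, T_f, T_c, T_b, T_a.
Verifying each step:
  run T_h (it waits on nothing); releases m7
  T_g waits on m7 — all released -> runs and releases m0 and m14
  T_e waits on m0 — all released -> runs and releases m17
  T_f waits on m17 — all released -> runs and releases m13
  T_c waits on m14 — all released -> runs and releases m10
  T_b waits on m10 — all released -> runs and releases m8 and m2
  T_a waits on m10 — all released -> runs and releases m11


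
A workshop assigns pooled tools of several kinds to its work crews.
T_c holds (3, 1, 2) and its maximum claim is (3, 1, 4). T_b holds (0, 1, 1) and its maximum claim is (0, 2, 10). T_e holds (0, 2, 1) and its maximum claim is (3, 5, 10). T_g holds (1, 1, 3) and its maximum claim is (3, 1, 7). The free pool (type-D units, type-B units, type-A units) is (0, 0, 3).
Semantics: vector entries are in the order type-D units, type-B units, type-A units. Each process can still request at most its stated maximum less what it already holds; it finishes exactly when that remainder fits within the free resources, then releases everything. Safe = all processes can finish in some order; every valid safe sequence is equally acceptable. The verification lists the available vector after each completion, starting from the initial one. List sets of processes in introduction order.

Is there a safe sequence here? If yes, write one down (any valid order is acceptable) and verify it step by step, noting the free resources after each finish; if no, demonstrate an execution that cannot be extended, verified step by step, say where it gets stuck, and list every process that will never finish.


UNSAFE.
Key observation: type-A units is the bottleneck — with T_c, T_g done the pool holds (4, 2, 8), short of every remaining need.
The run T_c, T_g cannot be extended any further. Check, step by step:
  pool = (0, 0, 3)
  T_c needs (0, 0, 2) <= (0, 0, 3) -> finishes; pool += (3, 1, 2) = (3, 1, 5)
  T_g needs (2, 0, 4) <= (3, 1, 5) -> finishes; pool += (1, 1, 3) = (4, 2, 8)
  T_b still needs (0, 1, 9) but only (4, 2, 8) is free — short on type-A units
  T_e still needs (3, 3, 9) but only (4, 2, 8) is free — short on type-B units and type-A units
Permanently blocked: T_b and T_e.


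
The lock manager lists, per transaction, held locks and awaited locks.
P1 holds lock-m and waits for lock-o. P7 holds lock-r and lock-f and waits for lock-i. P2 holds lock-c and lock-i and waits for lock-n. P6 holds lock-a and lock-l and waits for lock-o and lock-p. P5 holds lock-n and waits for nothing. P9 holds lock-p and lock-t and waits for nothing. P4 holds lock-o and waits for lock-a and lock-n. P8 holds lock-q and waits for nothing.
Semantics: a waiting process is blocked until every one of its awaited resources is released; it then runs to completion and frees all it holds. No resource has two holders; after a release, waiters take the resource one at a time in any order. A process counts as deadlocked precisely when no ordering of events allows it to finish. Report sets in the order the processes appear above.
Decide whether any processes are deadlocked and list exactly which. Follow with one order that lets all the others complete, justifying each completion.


Deadlocked: P1, P6 and P4.
Key observation: nobody on the ring P4 -> P6 -> P4 can start until another member finishes, which never happens; P1 waits into the deadlock from upstream.
One completion order for the rest: P5, P8, P9, P2, P7.
Walking it through:
  P5 waits on nothing -> runs at once and releases lock-n
  P8 waits on nothing -> runs at once and releases lock-q
  P9 waits on nothing -> runs at once and releases lock-p and lock-t
  run P2 (all its waits — lock-n — are resolved); releases lock-c and lock-i
  run P7 (all its waits — lock-i — are resolved); releases lock-r and lock-f


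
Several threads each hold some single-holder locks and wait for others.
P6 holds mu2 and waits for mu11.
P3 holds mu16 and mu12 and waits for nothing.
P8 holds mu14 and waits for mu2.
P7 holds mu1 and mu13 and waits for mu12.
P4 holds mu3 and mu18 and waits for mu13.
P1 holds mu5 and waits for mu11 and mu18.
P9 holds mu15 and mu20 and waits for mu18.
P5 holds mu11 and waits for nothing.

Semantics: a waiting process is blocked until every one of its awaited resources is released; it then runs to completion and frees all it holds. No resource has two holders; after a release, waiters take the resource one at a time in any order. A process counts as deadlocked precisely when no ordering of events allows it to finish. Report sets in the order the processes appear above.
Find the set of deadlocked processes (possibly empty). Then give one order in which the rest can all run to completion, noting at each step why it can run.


Nothing here is deadlocked.
Key observation: no waiting chain loops back on itself — every chain ends at a process that waits on nothing, so everyone eventually runs.
One completion order for the rest: P3, P5, P6, P7, P4, P8, P1, P9.
Walking it through:
  P3 waits on nothing -> runs at once and releases mu16 and mu12
  P5 waits on nothing -> runs at once and releases mu11
  run P6 (all its waits — mu11 — are resolved); releases mu2
  run P7 (all its waits — mu12 — are resolved); releases mu1 and mu13
  run P4 (all its waits — mu13 — are resolved); releases mu3 and mu18
  run P8 (all its waits — mu2 — are resolved); releases mu14
  run P1 (all its waits — mu11 and mu18 — are resolved); releases mu5
  run P9 (all its waits — mu18 — are resolved); releases mu15 and mu20


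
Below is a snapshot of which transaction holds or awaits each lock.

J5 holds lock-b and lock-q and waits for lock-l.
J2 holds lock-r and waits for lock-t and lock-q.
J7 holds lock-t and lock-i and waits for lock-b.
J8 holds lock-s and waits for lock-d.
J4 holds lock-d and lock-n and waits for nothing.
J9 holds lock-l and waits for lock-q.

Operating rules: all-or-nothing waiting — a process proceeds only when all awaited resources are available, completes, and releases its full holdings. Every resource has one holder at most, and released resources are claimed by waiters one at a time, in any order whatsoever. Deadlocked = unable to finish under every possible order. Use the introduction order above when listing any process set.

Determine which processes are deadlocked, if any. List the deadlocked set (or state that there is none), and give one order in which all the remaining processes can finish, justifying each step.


The deadlocked set is J5, J2, J7 and J9.
Key observation: the cycle J5 -> J9 -> J5 can never break — each member waits on the next; J2 and J7 wait into the deadlock from upstream.
The rest can finish in the order J4, J8.
Walking it through:
  J4 waits on nothing -> runs at once and releases lock-d and lock-n
  J8: everything it awaited (lock-d) is free; runs, freeing lock-s


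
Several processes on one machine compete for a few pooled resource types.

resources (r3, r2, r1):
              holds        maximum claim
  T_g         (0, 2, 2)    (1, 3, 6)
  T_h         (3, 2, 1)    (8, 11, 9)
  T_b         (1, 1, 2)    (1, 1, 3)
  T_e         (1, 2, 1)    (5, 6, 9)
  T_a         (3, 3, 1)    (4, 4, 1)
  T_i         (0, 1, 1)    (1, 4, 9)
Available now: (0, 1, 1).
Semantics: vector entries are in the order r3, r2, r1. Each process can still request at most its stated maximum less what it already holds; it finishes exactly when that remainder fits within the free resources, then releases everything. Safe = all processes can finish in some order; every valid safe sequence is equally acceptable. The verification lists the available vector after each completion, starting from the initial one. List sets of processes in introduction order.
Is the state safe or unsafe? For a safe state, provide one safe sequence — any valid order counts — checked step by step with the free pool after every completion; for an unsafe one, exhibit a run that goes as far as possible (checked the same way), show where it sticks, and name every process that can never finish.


The state is UNSAFE.
Key observation: the pool after T_b, T_a, T_g is (4, 7, 6); every surviving request exceeds it in r1, so progress ends there.
The run T_b, T_a, T_g cannot be extended any further. Walking it through:
  pool = (0, 1, 1)
  run T_b (needs (0, 0, 1), free (0, 1, 1)); after release of (1, 1, 2) the pool is (1, 2, 3)
  run T_a (needs (1, 1, 0), free (1, 2, 3)); after release of (3, 3, 1) the pool is (4, 5, 4)
  run T_g (needs (1, 1, 4), free (4, 5, 4)); after release of (0, 2, 2) the pool is (4, 7, 6)
  blocked: T_h wants (5, 9, 8), pool (4, 7, 6) — not enough r3, r2 and r1
  blocked: T_e wants (4, 4, 8), pool (4, 7, 6) — not enough r1
  blocked: T_i wants (1, 3, 8), pool (4, 7, 6) — not enough r1
Never able to finish: T_h, T_e and T_i.


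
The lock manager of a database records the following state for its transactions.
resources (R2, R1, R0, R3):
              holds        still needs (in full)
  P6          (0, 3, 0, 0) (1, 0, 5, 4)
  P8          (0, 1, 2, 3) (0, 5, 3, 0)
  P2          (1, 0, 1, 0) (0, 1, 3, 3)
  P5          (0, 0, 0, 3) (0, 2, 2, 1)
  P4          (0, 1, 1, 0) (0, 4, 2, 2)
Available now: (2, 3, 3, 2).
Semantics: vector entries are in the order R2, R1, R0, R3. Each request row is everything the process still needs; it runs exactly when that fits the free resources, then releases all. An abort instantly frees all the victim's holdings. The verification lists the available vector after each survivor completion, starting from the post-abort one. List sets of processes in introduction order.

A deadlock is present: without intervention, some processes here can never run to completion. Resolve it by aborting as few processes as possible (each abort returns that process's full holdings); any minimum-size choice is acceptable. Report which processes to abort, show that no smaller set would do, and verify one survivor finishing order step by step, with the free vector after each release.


Minimum abort set: P8.
Key observation: the deadlocked P4 becomes finishable only because P8 released (0, 1, 2, 3); it completes at step 1 below.
No smaller set exists: with zero aborts the deadlock remains.
The survivors complete as P4, P5, P6, P2. Verifying each step (starting from the post-abort pool):
  pool = (2, 4, 5, 5)
  P4 needs (0, 4, 2, 2) <= (2, 4, 5, 5) -> finishes; pool += (0, 1, 1, 0) = (2, 5, 6, 5)
  P5 needs (0, 2, 2, 1) <= (2, 5, 6, 5) -> finishes; pool += (0, 0, 0, 3) = (2, 5, 6, 8)
  P6 needs (1, 0, 5, 4) <= (2, 5, 6, 8) -> finishes; pool += (0, 3, 0, 0) = (2, 8, 6, 8)
  P2 needs (0, 1, 3, 3) <= (2, 8, 6, 8) -> finishes; pool += (1, 0, 1, 0) = (3, 8, 7, 8)


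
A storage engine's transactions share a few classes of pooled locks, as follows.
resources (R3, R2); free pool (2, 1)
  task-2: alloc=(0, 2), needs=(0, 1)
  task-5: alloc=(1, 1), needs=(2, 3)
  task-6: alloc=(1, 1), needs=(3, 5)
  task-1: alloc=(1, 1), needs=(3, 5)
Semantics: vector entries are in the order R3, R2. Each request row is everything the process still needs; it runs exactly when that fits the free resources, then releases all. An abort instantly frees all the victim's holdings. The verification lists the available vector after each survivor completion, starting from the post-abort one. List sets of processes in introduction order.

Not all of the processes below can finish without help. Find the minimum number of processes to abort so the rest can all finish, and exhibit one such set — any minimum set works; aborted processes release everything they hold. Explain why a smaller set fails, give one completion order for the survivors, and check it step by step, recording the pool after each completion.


Minimum abort set: task-6.
Key observation: the deadlocked task-1 becomes finishable only because task-6 released (1, 1); it completes at step 3 below.
No smaller set exists: with zero aborts the deadlock remains.
Survivors finish in the order: task-2, task-5, task-1. Verifying each step (pool after the aborts first):
  pool = (3, 2)
  task-2 needs (0, 1) <= (3, 2) -> finishes; pool += (0, 2) = (3, 4)
  task-5 needs (2, 3) <= (3, 4) -> finishes; pool += (1, 1) = (4, 5)
  task-1 needs (3, 5) <= (4, 5) -> finishes; pool += (1, 1) = (5, 6)


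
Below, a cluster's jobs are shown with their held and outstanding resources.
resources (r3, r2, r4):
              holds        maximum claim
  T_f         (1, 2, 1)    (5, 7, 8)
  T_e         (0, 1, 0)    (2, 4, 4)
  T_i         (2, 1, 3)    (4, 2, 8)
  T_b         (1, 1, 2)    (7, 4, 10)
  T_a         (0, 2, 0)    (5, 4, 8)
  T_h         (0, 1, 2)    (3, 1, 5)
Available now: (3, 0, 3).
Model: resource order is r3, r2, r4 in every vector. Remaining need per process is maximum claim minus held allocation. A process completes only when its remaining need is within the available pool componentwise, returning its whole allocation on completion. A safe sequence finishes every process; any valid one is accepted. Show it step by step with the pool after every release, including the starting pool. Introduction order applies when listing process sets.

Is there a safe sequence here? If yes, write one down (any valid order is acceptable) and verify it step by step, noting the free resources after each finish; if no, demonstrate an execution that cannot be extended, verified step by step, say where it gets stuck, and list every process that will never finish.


SAFE. One safe sequence: T_h, T_i, T_a, T_e, T_f, T_b.
Key observation: the order's first zero-slack moment is T_h ((3, 0, 3) needed, (3, 0, 3) free — a requested resource with nothing to spare).
Check, step by step:
  pool = (3, 0, 3)
  T_h needs (3, 0, 3) <= (3, 0, 3) -> finishes; pool += (0, 1, 2) = (3, 1, 5)
  T_i needs (2, 1, 5) <= (3, 1, 5) -> finishes; pool += (2, 1, 3) = (5, 2, 8)
  T_a needs (5, 2, 8) <= (5, 2, 8) -> finishes; pool += (0, 2, 0) = (5, 4, 8)
  T_e needs (2, 3, 4) <= (5, 4, 8) -> finishes; pool += (0, 1, 0) = (5, 5, 8)
  T_f needs (4, 5, 7) <= (5, 5, 8) -> finishes; pool += (1, 2, 1) = (6, 7, 9)
  T_b needs (6, 3, 8) <= (6, 7, 9) -> finishes; pool += (1, 1, 2) = (7, 8, 11)


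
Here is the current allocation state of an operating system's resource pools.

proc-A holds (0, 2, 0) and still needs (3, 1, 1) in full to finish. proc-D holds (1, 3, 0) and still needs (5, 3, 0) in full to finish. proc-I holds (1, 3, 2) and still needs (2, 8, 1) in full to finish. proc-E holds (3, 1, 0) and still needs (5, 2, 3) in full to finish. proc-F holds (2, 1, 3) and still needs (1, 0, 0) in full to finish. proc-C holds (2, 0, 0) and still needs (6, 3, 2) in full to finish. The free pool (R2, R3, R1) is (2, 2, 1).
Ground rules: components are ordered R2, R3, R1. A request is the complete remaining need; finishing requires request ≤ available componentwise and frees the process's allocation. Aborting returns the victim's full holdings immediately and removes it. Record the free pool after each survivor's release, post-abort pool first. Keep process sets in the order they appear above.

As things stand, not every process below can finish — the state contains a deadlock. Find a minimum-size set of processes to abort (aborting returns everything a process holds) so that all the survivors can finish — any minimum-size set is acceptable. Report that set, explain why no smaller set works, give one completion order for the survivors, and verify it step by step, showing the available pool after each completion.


Abort proc-E.
Key observation: the deadlocked proc-D becomes finishable only because proc-E released (3, 1, 0); it completes at step 1 below.
Minimality: the empty abort set fails — the state is deadlocked as it stands.
One survivor order: proc-D, proc-A, proc-I, proc-C, proc-F. Step-by-step check (post-abort pool first):
  pool = (5, 3, 1)
  run proc-D (needs (5, 3, 0), free (5, 3, 1)); after release of (1, 3, 0) the pool is (6, 6, 1)
  run proc-A (needs (3, 1, 1), free (6, 6, 1)); after release of (0, 2, 0) the pool is (6, 8, 1)
  run proc-I (needs (2, 8, 1), free (6, 8, 1)); after release of (1, 3, 2) the pool is (7, 11, 3)
  run proc-C (needs (6, 3, 2), free (7, 11, 3)); after release of (2, 0, 0) the pool is (9, 11, 3)
  run proc-F (needs (1, 0, 0), free (9, 11, 3)); after release of (2, 1, 3) the pool is (11, 12, 6)


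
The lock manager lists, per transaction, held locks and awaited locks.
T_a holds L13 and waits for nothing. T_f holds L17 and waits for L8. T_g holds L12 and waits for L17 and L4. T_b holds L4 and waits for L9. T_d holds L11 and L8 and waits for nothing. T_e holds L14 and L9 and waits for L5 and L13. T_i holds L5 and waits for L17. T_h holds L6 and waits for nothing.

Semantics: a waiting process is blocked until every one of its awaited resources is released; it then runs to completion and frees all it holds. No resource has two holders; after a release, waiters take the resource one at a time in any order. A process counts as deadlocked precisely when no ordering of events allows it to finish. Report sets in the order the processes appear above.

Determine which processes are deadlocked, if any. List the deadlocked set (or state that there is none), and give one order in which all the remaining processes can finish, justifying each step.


Nothing here is deadlocked.
Key observation: all waits point, directly or indirectly, at processes that can finish, so nothing is permanently blocked.
A valid finishing order for the others: T_d, T_a, T_f, T_i, T_e, T_b, T_g, T_h.
Check, step by step:
  run T_d (it waits on nothing); releases L11 and L8
  run T_a (it waits on nothing); releases L13
  T_f: everything it awaited (L8) is free; runs, freeing L17
  T_i: everything it awaited (L17) is free; runs, freeing L5
  T_e: everything it awaited (L5 and L13) is free; runs, freeing L14 and L9
  T_b: everything it awaited (L9) is free; runs, freeing L4
  T_g: everything it awaited (L17 and L4) is free; runs, freeing L12
  run T_h (it waits on nothing); releases L6


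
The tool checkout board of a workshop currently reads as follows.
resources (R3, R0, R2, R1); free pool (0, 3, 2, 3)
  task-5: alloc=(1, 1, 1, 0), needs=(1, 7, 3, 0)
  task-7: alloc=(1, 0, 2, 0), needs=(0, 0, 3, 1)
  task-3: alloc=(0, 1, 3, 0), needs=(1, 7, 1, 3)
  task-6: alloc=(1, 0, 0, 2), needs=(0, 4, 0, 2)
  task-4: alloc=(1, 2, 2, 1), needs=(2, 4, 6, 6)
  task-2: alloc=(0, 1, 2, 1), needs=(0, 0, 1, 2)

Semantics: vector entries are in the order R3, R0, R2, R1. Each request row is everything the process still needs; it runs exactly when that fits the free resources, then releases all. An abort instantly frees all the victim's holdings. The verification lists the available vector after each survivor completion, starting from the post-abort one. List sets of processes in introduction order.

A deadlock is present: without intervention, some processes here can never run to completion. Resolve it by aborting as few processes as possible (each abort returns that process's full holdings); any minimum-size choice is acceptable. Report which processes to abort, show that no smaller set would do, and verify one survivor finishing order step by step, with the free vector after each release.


Abort task-5.
Key observation: no ordering could ever have run task-3 before the abort of task-5; with (1, 1, 1, 0) back in the pool it fits at step 5.
No smaller set exists: with zero aborts the deadlock remains.
Survivors finish in the order: task-6, task-2, task-7, task-4, task-3. Walking it through (pool after the aborts first):
  pool = (1, 4, 3, 3)
  run task-6 (needs (0, 4, 0, 2), free (1, 4, 3, 3)); after release of (1, 0, 0, 2) the pool is (2, 4, 3, 5)
  run task-2 (needs (0, 0, 1, 2), free (2, 4, 3, 5)); after release of (0, 1, 2, 1) the pool is (2, 5, 5, 6)
  run task-7 (needs (0, 0, 3, 1), free (2, 5, 5, 6)); after release of (1, 0, 2, 0) the pool is (3, 5, 7, 6)
  run task-4 (needs (2, 4, 6, 6), free (3, 5, 7, 6)); after release of (1, 2, 2, 1) the pool is (4, 7, 9, 7)
  run task-3 (needs (1, 7, 1, 3), free (4, 7, 9, 7)); after release of (0, 1, 3, 0) the pool is (4, 8, 12, 7)


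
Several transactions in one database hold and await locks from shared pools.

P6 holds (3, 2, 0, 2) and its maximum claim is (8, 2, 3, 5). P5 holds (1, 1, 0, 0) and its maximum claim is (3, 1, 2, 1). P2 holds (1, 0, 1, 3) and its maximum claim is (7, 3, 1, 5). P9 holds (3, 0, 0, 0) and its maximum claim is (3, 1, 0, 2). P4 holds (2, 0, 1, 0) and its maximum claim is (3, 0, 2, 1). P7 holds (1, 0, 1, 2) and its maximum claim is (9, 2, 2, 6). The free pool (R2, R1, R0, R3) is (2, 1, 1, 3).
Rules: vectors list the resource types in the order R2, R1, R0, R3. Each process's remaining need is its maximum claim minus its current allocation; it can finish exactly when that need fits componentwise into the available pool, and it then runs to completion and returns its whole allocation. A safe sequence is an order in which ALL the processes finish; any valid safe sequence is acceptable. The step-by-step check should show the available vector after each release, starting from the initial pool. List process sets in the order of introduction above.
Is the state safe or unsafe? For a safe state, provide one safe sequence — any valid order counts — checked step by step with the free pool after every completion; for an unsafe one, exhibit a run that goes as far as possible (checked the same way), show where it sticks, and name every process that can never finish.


UNSAFE.
Key observation: after P4, P5, P9 the pool peaks at (8, 2, 2, 3), and each blocked process is short somewhere: P6 on R0; P2 on R1; P7 on R3.
The run P4, P5, P9 cannot be extended any further. Walking it through:
  pool = (2, 1, 1, 3)
  P4: need (1, 0, 1, 1) fits (2, 1, 1, 3); releases (2, 0, 1, 0), pool now (4, 1, 2, 3)
  P5: need (2, 0, 2, 1) fits (4, 1, 2, 3); releases (1, 1, 0, 0), pool now (5, 2, 2, 3)
  P9: need (0, 1, 0, 2) fits (5, 2, 2, 3); releases (3, 0, 0, 0), pool now (8, 2, 2, 3)
  P6 cannot run: need (5, 0, 3, 3) vs free (8, 2, 2, 3) (insufficient R0)
  P2 cannot run: need (6, 3, 0, 2) vs free (8, 2, 2, 3) (insufficient R1)
  P7 cannot run: need (8, 2, 1, 4) vs free (8, 2, 2, 3) (insufficient R3)
Never able to finish: P6, P2 and P7.


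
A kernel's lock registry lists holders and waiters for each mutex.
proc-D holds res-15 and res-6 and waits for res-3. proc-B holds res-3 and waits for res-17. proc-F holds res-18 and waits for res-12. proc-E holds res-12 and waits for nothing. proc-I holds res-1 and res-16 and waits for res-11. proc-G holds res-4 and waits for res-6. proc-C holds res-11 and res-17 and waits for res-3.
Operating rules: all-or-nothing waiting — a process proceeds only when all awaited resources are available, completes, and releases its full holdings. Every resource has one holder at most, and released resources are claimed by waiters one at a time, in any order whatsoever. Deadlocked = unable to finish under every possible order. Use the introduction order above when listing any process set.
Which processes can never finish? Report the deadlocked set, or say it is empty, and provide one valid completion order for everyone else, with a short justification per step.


Deadlocked set: proc-D, proc-B, proc-I, proc-G and proc-C.
Key observation: proc-B -> proc-C -> proc-B is a circular wait — nothing in it can go first; proc-D, proc-I and proc-G wait into the deadlock from upstream.
The rest can finish in the order proc-E, proc-F.
Walking it through:
  proc-E waits on nothing -> runs at once and releases res-12
  proc-F: everything it awaited (res-12) is free; runs, freeing res-18


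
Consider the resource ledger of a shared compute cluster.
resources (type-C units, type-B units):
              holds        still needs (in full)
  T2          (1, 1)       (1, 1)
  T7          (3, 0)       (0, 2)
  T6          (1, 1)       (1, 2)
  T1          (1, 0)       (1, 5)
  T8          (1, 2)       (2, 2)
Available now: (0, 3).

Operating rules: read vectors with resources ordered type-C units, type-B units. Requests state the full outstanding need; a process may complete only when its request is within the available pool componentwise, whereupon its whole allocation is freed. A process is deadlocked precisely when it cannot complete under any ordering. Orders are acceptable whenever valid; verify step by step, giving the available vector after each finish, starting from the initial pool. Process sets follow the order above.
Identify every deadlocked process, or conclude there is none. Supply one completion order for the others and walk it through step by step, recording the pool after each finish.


No process is deadlocked.
Key observation: the pool covers T7 at once, and every later process fits after earlier releases.
The rest can finish in the order T7, T8, T1, T6, T2. Verifying each step:
  pool = (0, 3)
  T7: need (0, 2) fits (0, 3); releases (3, 0), pool now (3, 3)
  T8: need (2, 2) fits (3, 3); releases (1, 2), pool now (4, 5)
  T1: need (1, 5) fits (4, 5); releases (1, 0), pool now (5, 5)
  T6: need (1, 2) fits (5, 5); releases (1, 1), pool now (6, 6)
  T2: need (1, 1) fits (6, 6); releases (1, 1), pool now (7, 7)


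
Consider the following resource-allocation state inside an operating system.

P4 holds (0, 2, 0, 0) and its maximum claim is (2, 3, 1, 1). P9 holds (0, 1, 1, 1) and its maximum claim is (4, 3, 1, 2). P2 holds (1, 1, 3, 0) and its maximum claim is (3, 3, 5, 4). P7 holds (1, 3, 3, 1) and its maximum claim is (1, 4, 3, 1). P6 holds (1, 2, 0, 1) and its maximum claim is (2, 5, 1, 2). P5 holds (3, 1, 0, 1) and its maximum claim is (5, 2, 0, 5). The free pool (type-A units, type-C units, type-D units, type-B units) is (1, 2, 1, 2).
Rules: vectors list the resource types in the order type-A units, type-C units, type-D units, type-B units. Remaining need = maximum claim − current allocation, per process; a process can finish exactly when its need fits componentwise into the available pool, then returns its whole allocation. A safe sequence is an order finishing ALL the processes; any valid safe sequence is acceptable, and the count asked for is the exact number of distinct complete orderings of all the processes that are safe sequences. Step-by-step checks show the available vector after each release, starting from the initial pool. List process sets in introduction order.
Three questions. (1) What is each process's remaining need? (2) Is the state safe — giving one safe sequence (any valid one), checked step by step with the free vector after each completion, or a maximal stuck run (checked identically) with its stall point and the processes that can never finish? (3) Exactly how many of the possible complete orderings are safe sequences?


(1) Outstanding need per process (order type-A units, type-C units, type-D units, type-B units):
  P4: (2, 1, 1, 1)
  P9: (4, 2, 0, 1)
  P2: (2, 2, 2, 4)
  P7: (0, 1, 0, 0)
  P6: (1, 3, 1, 1)
  P5: (2, 1, 0, 4)
(2) The state is SAFE; one workable sequence: P7, P6, P5, P9, P4, P2.
Key observation: at P5 the run first touches a limit — (2, 1, 0, 4) against (3, 7, 4, 4), exact on a resource it actually requests.
Step-by-step check:
  pool = (1, 2, 1, 2)
  P7: need (0, 1, 0, 0) fits (1, 2, 1, 2); releases (1, 3, 3, 1), pool now (2, 5, 4, 3)
  P6: need (1, 3, 1, 1) fits (2, 5, 4, 3); releases (1, 2, 0, 1), pool now (3, 7, 4, 4)
  P5: need (2, 1, 0, 4) fits (3, 7, 4, 4); releases (3, 1, 0, 1), pool now (6, 8, 4, 5)
  P9: need (4, 2, 0, 1) fits (6, 8, 4, 5); releases (0, 1, 1, 1), pool now (6, 9, 5, 6)
  P4: need (2, 1, 1, 1) fits (6, 9, 5, 6); releases (0, 2, 0, 0), pool now (6, 11, 5, 6)
  P2: need (2, 2, 2, 4) fits (6, 11, 5, 6); releases (1, 1, 3, 0), pool now (7, 12, 8, 6)
(3) The exact count: 20 of the possible complete orderings are safe sequences.


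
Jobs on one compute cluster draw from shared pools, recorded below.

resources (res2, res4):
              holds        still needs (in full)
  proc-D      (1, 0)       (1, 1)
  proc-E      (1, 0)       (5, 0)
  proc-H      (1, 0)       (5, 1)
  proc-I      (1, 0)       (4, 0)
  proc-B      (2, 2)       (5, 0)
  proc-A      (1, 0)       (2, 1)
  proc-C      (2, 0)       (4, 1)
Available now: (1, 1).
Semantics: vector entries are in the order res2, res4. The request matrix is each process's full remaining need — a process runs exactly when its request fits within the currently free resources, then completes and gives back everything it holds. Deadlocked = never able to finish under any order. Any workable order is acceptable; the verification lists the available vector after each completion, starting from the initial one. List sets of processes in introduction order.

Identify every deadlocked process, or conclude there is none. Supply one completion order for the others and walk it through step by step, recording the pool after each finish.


The deadlocked set is proc-E, proc-H, proc-I, proc-B and proc-C.
Key observation: after proc-D, proc-A complete, (3, 1) is the best the pool ever gets, yet each leftover process wants more res2.
A valid finishing order for the others: proc-D, proc-A. Verifying each step:
  pool = (1, 1)
  run proc-D (needs (1, 1), free (1, 1)); after release of (1, 0) the pool is (2, 1)
  run proc-A (needs (2, 1), free (2, 1)); after release of (1, 0) the pool is (3, 1)
None of the blocked processes ever fits:
  blocked: proc-E wants (5, 0), pool (3, 1) — not enough res2
  blocked: proc-H wants (5, 1), pool (3, 1) — not enough res2
  blocked: proc-I wants (4, 0), pool (3, 1) — not enough res2
  blocked: proc-B wants (5, 0), pool (3, 1) — not enough res2
  blocked: proc-C wants (4, 1), pool (3, 1) — not enough res2


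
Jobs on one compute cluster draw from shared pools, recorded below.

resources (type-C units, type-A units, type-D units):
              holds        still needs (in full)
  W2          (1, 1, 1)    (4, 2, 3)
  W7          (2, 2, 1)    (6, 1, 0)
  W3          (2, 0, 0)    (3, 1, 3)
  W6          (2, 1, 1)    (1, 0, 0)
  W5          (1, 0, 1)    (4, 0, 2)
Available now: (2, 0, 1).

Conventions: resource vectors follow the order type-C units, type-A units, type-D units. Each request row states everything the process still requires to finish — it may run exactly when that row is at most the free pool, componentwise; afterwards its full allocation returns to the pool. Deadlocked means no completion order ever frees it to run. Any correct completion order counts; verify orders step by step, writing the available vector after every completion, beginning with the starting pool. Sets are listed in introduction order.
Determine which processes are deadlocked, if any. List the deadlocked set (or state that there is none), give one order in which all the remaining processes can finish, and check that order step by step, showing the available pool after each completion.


No process is deadlocked.
Key observation: the pool covers W6 at once, and every later process fits after earlier releases.
One completion order for the rest: W6, W5, W3, W7, W2. Walking it through:
  pool = (2, 0, 1)
  run W6 (needs (1, 0, 0), free (2, 0, 1)); after release of (2, 1, 1) the pool is (4, 1, 2)
  run W5 (needs (4, 0, 2), free (4, 1, 2)); after release of (1, 0, 1) the pool is (5, 1, 3)
  run W3 (needs (3, 1, 3), free (5, 1, 3)); after release of (2, 0, 0) the pool is (7, 1, 3)
  run W7 (needs (6, 1, 0), free (7, 1, 3)); after release of (2, 2, 1) the pool is (9, 3, 4)
  run W2 (needs (4, 2, 3), free (9, 3, 4)); after release of (1, 1, 1) the pool is (10, 4, 5)


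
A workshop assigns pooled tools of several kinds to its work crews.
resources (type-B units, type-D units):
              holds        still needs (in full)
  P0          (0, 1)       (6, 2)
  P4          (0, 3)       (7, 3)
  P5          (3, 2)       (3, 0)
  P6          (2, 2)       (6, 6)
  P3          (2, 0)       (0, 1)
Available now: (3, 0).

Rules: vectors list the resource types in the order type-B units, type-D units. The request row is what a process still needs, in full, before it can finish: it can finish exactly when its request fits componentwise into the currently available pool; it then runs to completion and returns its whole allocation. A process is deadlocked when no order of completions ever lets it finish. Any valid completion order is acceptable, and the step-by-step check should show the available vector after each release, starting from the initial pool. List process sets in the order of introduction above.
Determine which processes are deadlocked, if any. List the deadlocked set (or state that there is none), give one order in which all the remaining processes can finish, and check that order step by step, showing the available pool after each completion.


The deadlocked set is empty.
Key observation: starting with P5, each completion frees enough for the next — no one is permanently blocked.
A valid finishing order for the others: P5, P3, P0, P4, P6. Check, step by step:
  pool = (3, 0)
  P5 needs (3, 0) <= (3, 0) -> finishes; pool += (3, 2) = (6, 2)
  P3 needs (0, 1) <= (6, 2) -> finishes; pool += (2, 0) = (8, 2)
  P0 needs (6, 2) <= (8, 2) -> finishes; pool += (0, 1) = (8, 3)
  P4 needs (7, 3) <= (8, 3) -> finishes; pool += (0, 3) = (8, 6)
  P6 needs (6, 6) <= (8, 6) -> finishes; pool += (2, 2) = (10, 8)


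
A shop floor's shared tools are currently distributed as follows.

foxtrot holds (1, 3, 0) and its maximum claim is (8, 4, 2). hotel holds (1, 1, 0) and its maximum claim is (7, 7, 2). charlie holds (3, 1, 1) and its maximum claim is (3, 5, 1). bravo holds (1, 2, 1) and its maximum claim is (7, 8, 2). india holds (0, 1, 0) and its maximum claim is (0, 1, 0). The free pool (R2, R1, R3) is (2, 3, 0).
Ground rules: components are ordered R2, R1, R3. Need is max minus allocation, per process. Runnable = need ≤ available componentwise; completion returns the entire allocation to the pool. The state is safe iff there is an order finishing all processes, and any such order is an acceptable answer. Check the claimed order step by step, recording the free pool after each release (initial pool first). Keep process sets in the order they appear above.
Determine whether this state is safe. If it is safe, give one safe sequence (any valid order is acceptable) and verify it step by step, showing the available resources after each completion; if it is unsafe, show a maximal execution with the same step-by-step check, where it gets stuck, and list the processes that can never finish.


UNSAFE.
Key observation: even finishing india, charlie leaves just (5, 5, 1) free — too little R2 for any of the remaining processes.
A maximal execution: india, charlie — then nothing else fits. Walking it through:
  pool = (2, 3, 0)
  run india (needs (0, 0, 0), free (2, 3, 0)); after release of (0, 1, 0) the pool is (2, 4, 0)
  run charlie (needs (0, 4, 0), free (2, 4, 0)); after release of (3, 1, 1) the pool is (5, 5, 1)
  blocked: foxtrot wants (7, 1, 2), pool (5, 5, 1) — not enough R2 and R3
  blocked: hotel wants (6, 6, 2), pool (5, 5, 1) — not enough R2, R1 and R3
  blocked: bravo wants (6, 6, 1), pool (5, 5, 1) — not enough R2 and R1
Never able to finish: foxtrot, hotel and bravo.


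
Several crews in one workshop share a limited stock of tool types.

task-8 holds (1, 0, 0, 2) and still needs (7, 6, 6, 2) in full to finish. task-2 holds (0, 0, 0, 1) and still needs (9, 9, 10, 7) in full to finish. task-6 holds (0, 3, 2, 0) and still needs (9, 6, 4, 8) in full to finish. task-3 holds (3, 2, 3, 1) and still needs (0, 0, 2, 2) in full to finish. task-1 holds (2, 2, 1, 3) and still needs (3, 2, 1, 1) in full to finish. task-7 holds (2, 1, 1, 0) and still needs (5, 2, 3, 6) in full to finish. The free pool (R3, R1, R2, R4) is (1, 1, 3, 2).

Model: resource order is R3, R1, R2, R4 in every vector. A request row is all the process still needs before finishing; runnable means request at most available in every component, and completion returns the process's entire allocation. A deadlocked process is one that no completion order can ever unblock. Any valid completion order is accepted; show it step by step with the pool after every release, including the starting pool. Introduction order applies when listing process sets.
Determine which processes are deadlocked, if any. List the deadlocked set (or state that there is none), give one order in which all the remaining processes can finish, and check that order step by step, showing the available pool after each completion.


Nothing here is deadlocked.
Key observation: beginning at task-3, releases accumulate fast enough that every process eventually fits.
The rest can finish in the order task-3, task-1, task-7, task-8, task-6, task-2. Verifying each step:
  pool = (1, 1, 3, 2)
  task-3 needs (0, 0, 2, 2) <= (1, 1, 3, 2) -> finishes; pool += (3, 2, 3, 1) = (4, 3, 6, 3)
  task-1 needs (3, 2, 1, 1) <= (4, 3, 6, 3) -> finishes; pool += (2, 2, 1, 3) = (6, 5, 7, 6)
  task-7 needs (5, 2, 3, 6) <= (6, 5, 7, 6) -> finishes; pool += (2, 1, 1, 0) = (8, 6, 8, 6)
  task-8 needs (7, 6, 6, 2) <= (8, 6, 8, 6) -> finishes; pool += (1, 0, 0, 2) = (9, 6, 8, 8)
  task-6 needs (9, 6, 4, 8) <= (9, 6, 8, 8) -> finishes; pool += (0, 3, 2, 0) = (9, 9, 10, 8)
  task-2 needs (9, 9, 10, 7) <= (9, 9, 10, 8) -> finishes; pool += (0, 0, 0, 1) = (9, 9, 10, 9)


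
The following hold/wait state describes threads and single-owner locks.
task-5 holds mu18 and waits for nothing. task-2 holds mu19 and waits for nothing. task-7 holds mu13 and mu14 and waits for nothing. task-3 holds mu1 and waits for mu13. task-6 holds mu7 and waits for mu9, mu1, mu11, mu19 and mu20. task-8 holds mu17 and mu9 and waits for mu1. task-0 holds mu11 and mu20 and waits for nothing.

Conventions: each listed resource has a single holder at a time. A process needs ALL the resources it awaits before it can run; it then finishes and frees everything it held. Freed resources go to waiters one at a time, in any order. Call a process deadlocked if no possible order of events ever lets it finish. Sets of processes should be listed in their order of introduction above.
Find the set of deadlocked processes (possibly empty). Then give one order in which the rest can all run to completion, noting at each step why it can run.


The deadlocked set is empty.
Key observation: although several processes wait, no cycle exists — each chain bottoms out at a free runner.
A valid finishing order for the others: task-5, task-7, task-3, task-8, task-2, task-0, task-6.
Verifying each step:
  task-5 waits on nothing -> runs at once and releases mu18
  task-7 waits on nothing -> runs at once and releases mu13 and mu14
  task-3 waits on mu13 — all released -> runs and releases mu1
  task-8 waits on mu1 — all released -> runs and releases mu17 and mu9
  task-2 waits on nothing -> runs at once and releases mu19
  task-0 waits on nothing -> runs at once and releases mu11 and mu20
  task-6 waits on mu9, mu1, mu11, mu19 and mu20 — all released -> runs and releases mu7
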